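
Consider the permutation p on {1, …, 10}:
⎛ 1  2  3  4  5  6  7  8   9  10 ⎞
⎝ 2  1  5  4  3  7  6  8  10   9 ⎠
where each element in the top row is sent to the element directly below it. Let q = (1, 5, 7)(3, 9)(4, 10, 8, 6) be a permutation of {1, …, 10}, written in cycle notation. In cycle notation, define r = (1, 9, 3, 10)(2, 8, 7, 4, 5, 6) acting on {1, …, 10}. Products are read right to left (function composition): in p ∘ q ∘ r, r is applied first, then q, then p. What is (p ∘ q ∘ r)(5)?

4

(p ∘ q ∘ r)(5) = p(q(r(5))). r(5) = 6, then q(6) = 4, then p(4) = 4, so the result is 4.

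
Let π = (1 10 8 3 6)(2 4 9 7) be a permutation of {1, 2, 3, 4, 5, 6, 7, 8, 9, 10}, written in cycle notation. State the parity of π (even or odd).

odd

The cycle lengths are 5, 4, 1.
A cycle is odd iff its length is even; π has 1 even-length cycle, so sgn(π) = (−1)^1 and π is odd.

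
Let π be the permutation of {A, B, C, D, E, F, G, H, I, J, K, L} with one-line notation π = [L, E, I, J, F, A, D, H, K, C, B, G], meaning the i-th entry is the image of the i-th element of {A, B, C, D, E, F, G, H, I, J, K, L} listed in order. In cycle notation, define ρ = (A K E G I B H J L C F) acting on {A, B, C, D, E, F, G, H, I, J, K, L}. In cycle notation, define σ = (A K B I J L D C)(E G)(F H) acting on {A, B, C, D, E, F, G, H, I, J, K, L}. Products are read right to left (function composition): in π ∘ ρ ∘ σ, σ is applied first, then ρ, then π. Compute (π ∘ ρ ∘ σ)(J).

Apply the permutations in order: σ(J) = L, then ρ(L) = C, then π(C) = I. So (π ∘ ρ ∘ σ)(J) = I.

I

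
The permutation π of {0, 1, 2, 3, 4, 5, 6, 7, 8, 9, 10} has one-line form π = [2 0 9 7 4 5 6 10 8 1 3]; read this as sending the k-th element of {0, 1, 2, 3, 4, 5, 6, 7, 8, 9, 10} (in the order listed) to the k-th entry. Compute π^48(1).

1

Tracing 1 → 0 → … returns to 1 after 4 steps, so 1 lies in a 4-cycle (0, 2, 9, 1).
Powers repeat with period 4 on this cycle, and 48 mod 4 = 0, so π^48(1) = π^0(1).
So π^48(1) = 1.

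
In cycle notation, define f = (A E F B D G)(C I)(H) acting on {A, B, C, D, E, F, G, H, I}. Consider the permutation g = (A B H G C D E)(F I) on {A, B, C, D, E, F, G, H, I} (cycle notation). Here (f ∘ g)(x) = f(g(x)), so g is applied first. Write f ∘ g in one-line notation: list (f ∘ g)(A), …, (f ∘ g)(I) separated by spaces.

(f ∘ g)(x) = f(g(x)). Computing each image: f(g(A)) = f(B) = D, f(g(B)) = f(H) = H, f(g(C)) = f(D) = G, f(g(D)) = f(E) = F, f(g(E)) = f(A) = E, f(g(F)) = f(I) = C, f(g(G)) = f(C) = I, f(g(H)) = f(G) = A, f(g(I)) = f(F) = B.
Hence f ∘ g = [D H G F E C I A B].

D H G F E C I A B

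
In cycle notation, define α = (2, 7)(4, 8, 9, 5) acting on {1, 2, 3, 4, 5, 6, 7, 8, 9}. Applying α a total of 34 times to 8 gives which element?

8 lies in the 4-cycle (4, 8, 9, 5).
On a 4-cycle, α^4 is the identity, so α^34 = α^2 there (34 ≡ 2 mod 4).
Stepping 2 places around the cycle: 8 → 9 → 5.

5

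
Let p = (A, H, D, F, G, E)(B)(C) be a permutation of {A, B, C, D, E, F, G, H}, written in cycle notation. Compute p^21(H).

H lies in the 6-cycle (A, H, D, F, G, E).
Powers repeat with period 6 on this cycle, and 21 mod 6 = 3, so p^21(H) = p^3(H).
Stepping 3 places around the cycle: H → D → F → G.

G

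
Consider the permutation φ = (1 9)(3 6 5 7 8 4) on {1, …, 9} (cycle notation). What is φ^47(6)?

6 lies in the 6-cycle (3 6 5 7 8 4).
Powers repeat with period 6 on this cycle, and 47 mod 6 = 5, so φ^47(6) = φ^5(6).
Advancing 5 steps from 6: 6 → 5 → 7 → 8 → 4 → 3.

3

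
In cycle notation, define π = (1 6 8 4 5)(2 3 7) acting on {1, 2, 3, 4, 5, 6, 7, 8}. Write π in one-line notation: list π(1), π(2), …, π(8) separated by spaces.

6 3 7 5 1 8 2 4

Image by image: 1→6, 2→3, 3→7, 4→5, 5→1, 6→8, 7→2, 8→4.
So the one-line form is 6 3 7 5 1 8 2 4.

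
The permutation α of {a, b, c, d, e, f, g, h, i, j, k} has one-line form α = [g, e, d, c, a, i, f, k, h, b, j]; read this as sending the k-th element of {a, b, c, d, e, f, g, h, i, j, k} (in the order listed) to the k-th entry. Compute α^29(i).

k

Tracing i → h → … returns to i after 9 steps, so i lies in a 9-cycle (a, g, f, i, h, k, j, b, e).
On a 9-cycle, α^9 is the identity, so α^29 = α^2 there (29 ≡ 2 mod 9).
Advancing 2 steps from i: i → h → k.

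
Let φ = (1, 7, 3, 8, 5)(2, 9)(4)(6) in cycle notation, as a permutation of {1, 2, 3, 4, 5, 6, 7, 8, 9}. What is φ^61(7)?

3

7 lies in the 5-cycle (1, 7, 3, 8, 5).
Powers repeat with period 5 on this cycle, and 61 mod 5 = 1, so φ^61(7) = φ^1(7).
Stepping 1 place around the cycle: 7 → 3.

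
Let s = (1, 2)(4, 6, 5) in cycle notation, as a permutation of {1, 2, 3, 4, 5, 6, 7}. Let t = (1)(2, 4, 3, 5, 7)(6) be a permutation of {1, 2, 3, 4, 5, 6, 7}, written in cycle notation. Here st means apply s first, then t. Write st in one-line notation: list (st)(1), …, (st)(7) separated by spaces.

For each element, apply s then t: 1 → 2 → 4; 2 → 1 → 1; 3 → 3 → 5; 4 → 6 → 6; 5 → 4 → 3; 6 → 5 → 7; 7 → 7 → 2.
So st in one-line form is 4 1 5 6 3 7 2.

4 1 5 6 3 7 2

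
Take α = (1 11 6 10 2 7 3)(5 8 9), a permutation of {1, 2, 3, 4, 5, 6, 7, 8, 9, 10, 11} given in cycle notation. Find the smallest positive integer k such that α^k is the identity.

21

The cycle type of α is (7, 3, 1).
The order of α is the least common multiple of its cycle lengths: lcm(7, 3) = 21.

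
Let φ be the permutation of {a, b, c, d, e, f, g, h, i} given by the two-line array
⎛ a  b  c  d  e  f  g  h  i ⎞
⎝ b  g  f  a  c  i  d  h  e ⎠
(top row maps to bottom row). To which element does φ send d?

a

The entry below d in the array is a, so φ(d) = a.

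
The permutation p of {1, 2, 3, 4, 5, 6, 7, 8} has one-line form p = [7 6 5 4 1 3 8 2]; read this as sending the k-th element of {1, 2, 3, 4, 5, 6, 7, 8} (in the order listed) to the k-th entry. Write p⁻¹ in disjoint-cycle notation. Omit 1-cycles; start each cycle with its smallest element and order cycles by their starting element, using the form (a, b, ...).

The cycle decomposition of p is (1, 7, 8, 2, 6, 3, 5).
The inverse reverses every cycle; in canonical form, p⁻¹ = (1, 5, 3, 6, 2, 8, 7).

(1, 5, 3, 6, 2, 8, 7)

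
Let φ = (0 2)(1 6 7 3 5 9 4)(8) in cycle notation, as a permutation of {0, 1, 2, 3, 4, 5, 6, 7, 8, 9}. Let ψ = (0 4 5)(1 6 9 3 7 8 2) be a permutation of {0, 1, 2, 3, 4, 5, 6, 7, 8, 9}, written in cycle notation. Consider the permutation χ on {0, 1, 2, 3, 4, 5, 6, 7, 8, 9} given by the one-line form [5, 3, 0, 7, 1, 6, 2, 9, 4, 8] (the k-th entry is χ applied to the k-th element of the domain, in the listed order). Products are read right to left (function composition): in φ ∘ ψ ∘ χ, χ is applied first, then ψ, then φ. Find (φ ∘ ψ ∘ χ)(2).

1

(φ ∘ ψ ∘ χ)(2) = φ(ψ(χ(2))). χ(2) = 0, then ψ(0) = 4, then φ(4) = 1, so the result is 1.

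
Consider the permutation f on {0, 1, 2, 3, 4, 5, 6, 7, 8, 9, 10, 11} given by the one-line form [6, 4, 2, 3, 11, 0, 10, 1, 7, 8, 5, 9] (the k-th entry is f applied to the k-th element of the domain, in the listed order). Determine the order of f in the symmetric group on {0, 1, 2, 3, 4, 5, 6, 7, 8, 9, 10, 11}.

12

The disjoint-cycle form of f has cycle lengths 6, 4, 1, 1.
Since disjoint cycles commute, ord(f) = lcm(6, 4) = 12.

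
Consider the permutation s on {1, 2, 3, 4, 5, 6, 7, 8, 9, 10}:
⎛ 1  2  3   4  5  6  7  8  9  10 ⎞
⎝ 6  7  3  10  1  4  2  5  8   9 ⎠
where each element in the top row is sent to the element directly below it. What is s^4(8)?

4

Tracing 8 → 5 → … returns to 8 after 7 steps, so 8 lies in a 7-cycle (1, 6, 4, 10, 9, 8, 5).
Stepping 4 places around the cycle: 8 → 5 → 1 → 6 → 4.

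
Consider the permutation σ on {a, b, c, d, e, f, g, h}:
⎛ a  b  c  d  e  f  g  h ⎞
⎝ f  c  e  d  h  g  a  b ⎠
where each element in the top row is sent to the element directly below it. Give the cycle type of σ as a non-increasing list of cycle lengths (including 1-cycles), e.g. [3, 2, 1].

The disjoint cycles are (a f g)(b c e h)(d), with lengths 4, 3, 1 in non-increasing order.

[4, 3, 1]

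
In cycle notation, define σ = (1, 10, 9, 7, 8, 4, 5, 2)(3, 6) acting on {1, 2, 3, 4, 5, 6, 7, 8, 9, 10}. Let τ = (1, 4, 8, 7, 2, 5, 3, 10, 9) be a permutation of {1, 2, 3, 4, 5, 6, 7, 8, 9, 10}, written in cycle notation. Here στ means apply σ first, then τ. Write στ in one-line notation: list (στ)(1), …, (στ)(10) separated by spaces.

9 4 6 3 5 10 7 8 2 1

For each element, apply σ then τ: 1 → 10 → 9; 2 → 1 → 4; 3 → 6 → 6; 4 → 5 → 3; 5 → 2 → 5; 6 → 3 → 10; 7 → 8 → 7; 8 → 4 → 8; 9 → 7 → 2; 10 → 9 → 1.
So στ in one-line form is 9 4 6 3 5 10 7 8 2 1.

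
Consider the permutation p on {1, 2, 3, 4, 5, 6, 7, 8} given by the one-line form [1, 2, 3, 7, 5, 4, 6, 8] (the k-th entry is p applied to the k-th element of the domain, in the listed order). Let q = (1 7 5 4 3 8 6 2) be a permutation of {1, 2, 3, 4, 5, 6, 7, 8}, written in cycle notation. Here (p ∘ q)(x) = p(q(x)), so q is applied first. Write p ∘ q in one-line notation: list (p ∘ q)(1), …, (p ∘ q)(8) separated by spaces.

Chase each element through q then p: 1 → 7 → 6; 2 → 1 → 1; 3 → 8 → 8; 4 → 3 → 3; 5 → 4 → 7; 6 → 2 → 2; 7 → 5 → 5; 8 → 6 → 4.
So p ∘ q in one-line form is 6 1 8 3 7 2 5 4.

6 1 8 3 7 2 5 4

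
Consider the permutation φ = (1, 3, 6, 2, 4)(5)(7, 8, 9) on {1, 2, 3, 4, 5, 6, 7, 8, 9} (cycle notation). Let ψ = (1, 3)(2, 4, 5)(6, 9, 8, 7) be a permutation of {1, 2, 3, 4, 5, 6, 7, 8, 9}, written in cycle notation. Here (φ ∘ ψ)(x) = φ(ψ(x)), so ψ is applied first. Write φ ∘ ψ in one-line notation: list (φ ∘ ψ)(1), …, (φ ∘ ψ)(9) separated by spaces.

(φ ∘ ψ)(x) = φ(ψ(x)). Computing each image: φ(ψ(1)) = φ(3) = 6, φ(ψ(2)) = φ(4) = 1, φ(ψ(3)) = φ(1) = 3, φ(ψ(4)) = φ(5) = 5, φ(ψ(5)) = φ(2) = 4, φ(ψ(6)) = φ(9) = 7, φ(ψ(7)) = φ(6) = 2, φ(ψ(8)) = φ(7) = 8, φ(ψ(9)) = φ(8) = 9.
Hence φ ∘ ψ = [6 1 3 5 4 7 2 8 9].

6 1 3 5 4 7 2 8 9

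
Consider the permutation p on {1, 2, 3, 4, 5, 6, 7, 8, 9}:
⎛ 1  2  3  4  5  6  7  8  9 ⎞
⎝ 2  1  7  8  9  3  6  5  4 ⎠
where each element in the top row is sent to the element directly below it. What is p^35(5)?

Tracing 5 → 9 → … returns to 5 after 4 steps, so 5 lies in a 4-cycle (4 8 5 9).
Powers repeat with period 4 on this cycle, and 35 mod 4 = 3, so p^35(5) = p^3(5).
Advancing 3 steps from 5: 5 → 9 → 4 → 8.

8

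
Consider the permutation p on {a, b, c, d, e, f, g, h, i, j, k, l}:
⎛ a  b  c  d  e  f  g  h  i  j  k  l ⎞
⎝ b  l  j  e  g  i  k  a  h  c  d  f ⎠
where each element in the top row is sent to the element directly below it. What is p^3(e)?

d

Tracing e → g → … returns to e after 4 steps, so e lies in a 4-cycle (d, e, g, k).
Stepping 3 places around the cycle: e → g → k → d.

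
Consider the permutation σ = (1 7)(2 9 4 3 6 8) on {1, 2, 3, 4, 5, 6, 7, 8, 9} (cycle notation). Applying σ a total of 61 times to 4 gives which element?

3

4 lies in the 6-cycle (2 9 4 3 6 8).
On a 6-cycle, σ^6 is the identity, so σ^61 = σ^1 there (61 ≡ 1 mod 6).
Stepping 1 place around the cycle: 4 → 3.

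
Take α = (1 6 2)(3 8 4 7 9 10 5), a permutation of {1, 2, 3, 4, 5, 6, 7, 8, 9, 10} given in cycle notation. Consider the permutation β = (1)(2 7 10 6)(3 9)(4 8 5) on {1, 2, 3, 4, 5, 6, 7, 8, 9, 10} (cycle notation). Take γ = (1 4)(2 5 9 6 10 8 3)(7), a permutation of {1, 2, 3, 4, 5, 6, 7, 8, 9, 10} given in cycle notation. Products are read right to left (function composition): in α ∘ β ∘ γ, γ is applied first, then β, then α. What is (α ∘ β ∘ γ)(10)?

Apply the permutations in order: γ(10) = 8, then β(8) = 5, then α(5) = 3. So (α ∘ β ∘ γ)(10) = 3.

3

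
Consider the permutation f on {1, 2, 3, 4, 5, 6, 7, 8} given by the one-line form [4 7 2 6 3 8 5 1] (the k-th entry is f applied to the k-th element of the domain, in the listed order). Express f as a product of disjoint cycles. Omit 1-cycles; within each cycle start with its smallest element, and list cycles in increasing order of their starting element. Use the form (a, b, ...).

(1, 4, 6, 8)(2, 7, 5, 3)

Start at 1 and follow images: 1 → 4 → 6 → 8 → 1, giving the cycle (1, 4, 6, 8).
Continuing from each remaining unvisited element yields (1, 4, 6, 8)(2, 7, 5, 3).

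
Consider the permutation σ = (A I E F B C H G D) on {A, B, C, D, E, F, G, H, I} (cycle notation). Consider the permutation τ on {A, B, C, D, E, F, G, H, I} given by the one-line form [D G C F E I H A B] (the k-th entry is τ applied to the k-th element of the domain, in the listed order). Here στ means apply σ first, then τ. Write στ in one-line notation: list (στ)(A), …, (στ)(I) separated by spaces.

(στ)(x) = τ(σ(x)). Computing each image: τ(σ(A)) = τ(I) = B, τ(σ(B)) = τ(C) = C, τ(σ(C)) = τ(H) = A, τ(σ(D)) = τ(A) = D, τ(σ(E)) = τ(F) = I, τ(σ(F)) = τ(B) = G, τ(σ(G)) = τ(D) = F, τ(σ(H)) = τ(G) = H, τ(σ(I)) = τ(E) = E.
Hence στ = [B C A D I G F H E].

B C A D I G F H E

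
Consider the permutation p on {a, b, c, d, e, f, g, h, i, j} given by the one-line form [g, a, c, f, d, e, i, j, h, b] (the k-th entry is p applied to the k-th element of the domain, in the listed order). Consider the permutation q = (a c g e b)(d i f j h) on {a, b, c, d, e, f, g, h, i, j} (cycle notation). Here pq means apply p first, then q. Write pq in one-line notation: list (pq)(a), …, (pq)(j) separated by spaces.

e c g j i b f h d a

Chase each element through p then q: a → g → e; b → a → c; c → c → g; d → f → j; e → d → i; f → e → b; g → i → f; h → j → h; i → h → d; j → b → a.
So pq in one-line form is e c g j i b f h d a.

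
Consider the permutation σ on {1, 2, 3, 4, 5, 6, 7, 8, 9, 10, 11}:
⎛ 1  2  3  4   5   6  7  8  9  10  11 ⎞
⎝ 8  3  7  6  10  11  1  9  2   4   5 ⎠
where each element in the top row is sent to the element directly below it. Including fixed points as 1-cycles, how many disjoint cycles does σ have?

The cycle decomposition is (1, 8, 9, 2, 3, 7)(4, 6, 11, 5, 10), which has 2 cycles (counting 1-cycles).

2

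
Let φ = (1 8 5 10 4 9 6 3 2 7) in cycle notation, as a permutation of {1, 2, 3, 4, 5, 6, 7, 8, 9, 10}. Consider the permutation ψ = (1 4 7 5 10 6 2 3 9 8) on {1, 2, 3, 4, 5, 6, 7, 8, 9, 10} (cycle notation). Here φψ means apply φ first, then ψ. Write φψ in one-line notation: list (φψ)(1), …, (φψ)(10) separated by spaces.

(φψ)(x) = ψ(φ(x)). Computing each image: ψ(φ(1)) = ψ(8) = 1, ψ(φ(2)) = ψ(7) = 5, ψ(φ(3)) = ψ(2) = 3, ψ(φ(4)) = ψ(9) = 8, ψ(φ(5)) = ψ(10) = 6, ψ(φ(6)) = ψ(3) = 9, ψ(φ(7)) = ψ(1) = 4, ψ(φ(8)) = ψ(5) = 10, ψ(φ(9)) = ψ(6) = 2, ψ(φ(10)) = ψ(4) = 7.
Hence φψ = [1 5 3 8 6 9 4 10 2 7].

1 5 3 8 6 9 4 10 2 7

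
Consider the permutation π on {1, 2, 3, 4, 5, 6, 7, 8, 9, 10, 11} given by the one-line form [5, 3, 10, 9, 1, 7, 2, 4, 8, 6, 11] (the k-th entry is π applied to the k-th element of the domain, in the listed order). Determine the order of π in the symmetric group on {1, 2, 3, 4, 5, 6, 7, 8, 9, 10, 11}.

Decomposing into disjoint cycles gives cycle lengths 5, 3, 2, 1.
The order is lcm(5, 3, 2) = 30.

30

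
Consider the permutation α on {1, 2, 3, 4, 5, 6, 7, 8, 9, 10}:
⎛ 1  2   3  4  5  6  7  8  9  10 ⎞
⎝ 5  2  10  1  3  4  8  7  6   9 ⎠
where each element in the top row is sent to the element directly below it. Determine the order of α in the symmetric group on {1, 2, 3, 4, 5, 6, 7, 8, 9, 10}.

The disjoint-cycle form of α has cycle lengths 7, 2, 1.
Since disjoint cycles commute, ord(α) = lcm(7, 2) = 14.

14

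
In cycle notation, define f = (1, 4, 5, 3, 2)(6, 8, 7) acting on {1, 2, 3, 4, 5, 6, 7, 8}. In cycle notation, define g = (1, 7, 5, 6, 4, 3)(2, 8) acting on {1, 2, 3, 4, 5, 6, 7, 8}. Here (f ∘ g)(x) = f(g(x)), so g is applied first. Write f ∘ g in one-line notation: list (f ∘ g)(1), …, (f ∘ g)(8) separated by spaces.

6 7 4 2 8 5 3 1

(f ∘ g)(x) = f(g(x)). Computing each image: f(g(1)) = f(7) = 6, f(g(2)) = f(8) = 7, f(g(3)) = f(1) = 4, f(g(4)) = f(3) = 2, f(g(5)) = f(6) = 8, f(g(6)) = f(4) = 5, f(g(7)) = f(5) = 3, f(g(8)) = f(2) = 1.
Hence f ∘ g = [6 7 4 2 8 5 3 1].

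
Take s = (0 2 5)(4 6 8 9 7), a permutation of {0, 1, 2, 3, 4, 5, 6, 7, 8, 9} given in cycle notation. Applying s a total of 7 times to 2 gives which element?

2 lies in the 3-cycle (0 2 5).
Since the cycle has length 3, s^7 acts on it the same as s^1 (7 mod 3 = 1).
Advancing 1 step from 2: 2 → 5.

5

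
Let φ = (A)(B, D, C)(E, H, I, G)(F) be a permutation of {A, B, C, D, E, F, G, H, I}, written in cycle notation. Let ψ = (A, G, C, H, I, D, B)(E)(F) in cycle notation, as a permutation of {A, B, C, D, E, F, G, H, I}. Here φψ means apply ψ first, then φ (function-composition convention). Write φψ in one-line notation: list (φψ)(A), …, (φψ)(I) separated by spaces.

(φψ)(x) = φ(ψ(x)). Computing each image: φ(ψ(A)) = φ(G) = E, φ(ψ(B)) = φ(A) = A, φ(ψ(C)) = φ(H) = I, φ(ψ(D)) = φ(B) = D, φ(ψ(E)) = φ(E) = H, φ(ψ(F)) = φ(F) = F, φ(ψ(G)) = φ(C) = B, φ(ψ(H)) = φ(I) = G, φ(ψ(I)) = φ(D) = C.
Hence φψ = [E A I D H F B G C].

E A I D H F B G C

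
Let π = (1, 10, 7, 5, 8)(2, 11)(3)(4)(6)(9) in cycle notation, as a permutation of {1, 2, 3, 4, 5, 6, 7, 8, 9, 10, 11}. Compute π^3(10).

10 lies in the 5-cycle (1, 10, 7, 5, 8).
Stepping 3 places around the cycle: 10 → 7 → 5 → 8.

8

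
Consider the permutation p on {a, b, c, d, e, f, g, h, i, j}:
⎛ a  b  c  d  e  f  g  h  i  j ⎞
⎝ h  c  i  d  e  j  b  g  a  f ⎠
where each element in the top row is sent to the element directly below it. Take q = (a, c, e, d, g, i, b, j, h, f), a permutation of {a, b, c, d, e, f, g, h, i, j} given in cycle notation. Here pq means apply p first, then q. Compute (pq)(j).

First apply p: p(j) = f, then q(f) = a. Thus (pq)(j) = a.

a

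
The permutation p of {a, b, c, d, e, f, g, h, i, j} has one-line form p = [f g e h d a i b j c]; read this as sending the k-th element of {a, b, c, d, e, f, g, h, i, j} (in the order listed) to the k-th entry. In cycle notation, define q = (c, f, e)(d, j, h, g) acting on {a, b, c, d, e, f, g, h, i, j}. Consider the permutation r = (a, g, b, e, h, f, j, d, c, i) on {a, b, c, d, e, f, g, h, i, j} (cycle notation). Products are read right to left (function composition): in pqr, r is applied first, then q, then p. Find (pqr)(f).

b

Chase f: r(f) = j; q(j) = h; p(h) = b. Hence (pqr)(f) = b.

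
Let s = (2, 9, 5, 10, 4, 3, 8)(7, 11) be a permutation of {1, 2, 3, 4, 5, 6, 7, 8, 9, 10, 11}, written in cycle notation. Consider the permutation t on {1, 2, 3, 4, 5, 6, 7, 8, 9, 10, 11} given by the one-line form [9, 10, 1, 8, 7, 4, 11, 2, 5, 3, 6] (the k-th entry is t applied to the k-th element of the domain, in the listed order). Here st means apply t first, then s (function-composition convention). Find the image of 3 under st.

1

First apply t: t(3) = 1, then s(1) = 1. Thus (st)(3) = 1.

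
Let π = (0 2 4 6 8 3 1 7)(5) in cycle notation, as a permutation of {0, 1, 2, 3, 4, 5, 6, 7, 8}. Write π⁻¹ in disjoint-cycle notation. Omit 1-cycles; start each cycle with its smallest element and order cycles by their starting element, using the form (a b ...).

If π sends a → b within a cycle, π⁻¹ sends b → a; equivalently, reverse each cycle.
Reversing each cycle of π and rotating so the smallest element leads gives (0 7 1 3 8 6 4 2).

(0 7 1 3 8 6 4 2)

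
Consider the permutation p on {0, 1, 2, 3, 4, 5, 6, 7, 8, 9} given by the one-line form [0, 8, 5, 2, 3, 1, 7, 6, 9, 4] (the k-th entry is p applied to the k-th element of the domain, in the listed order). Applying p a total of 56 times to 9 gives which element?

9

Tracing 9 → 4 → … returns to 9 after 7 steps, so 9 lies in a 7-cycle (1 8 9 4 3 2 5).
On a 7-cycle, p^7 is the identity, so p^56 = p^0 there (56 ≡ 0 mod 7).
So p^56(9) = 9.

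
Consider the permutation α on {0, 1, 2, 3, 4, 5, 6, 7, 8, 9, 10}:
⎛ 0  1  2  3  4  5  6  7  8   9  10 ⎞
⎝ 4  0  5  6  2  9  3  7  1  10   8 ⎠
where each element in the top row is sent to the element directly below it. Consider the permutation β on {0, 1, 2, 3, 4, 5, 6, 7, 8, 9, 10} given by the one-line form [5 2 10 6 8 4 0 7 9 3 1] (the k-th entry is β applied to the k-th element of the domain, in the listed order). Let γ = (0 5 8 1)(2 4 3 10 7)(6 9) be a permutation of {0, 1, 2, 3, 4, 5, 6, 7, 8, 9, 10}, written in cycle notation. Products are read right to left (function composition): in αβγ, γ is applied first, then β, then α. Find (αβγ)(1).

9

Chase 1: γ(1) = 0; β(0) = 5; α(5) = 9. Hence (αβγ)(1) = 9.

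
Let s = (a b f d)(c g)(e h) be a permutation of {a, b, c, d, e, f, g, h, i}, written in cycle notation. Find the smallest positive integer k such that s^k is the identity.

The cycle type of s is (4, 2, 2, 1).
The order of s is the least common multiple of its cycle lengths: lcm(4, 2, 2) = 4.

4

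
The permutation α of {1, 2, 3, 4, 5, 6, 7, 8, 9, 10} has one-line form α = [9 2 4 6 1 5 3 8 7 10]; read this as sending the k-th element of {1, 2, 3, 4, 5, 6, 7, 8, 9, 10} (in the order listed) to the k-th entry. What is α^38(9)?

Tracing 9 → 7 → … returns to 9 after 7 steps, so 9 lies in a 7-cycle (1, 9, 7, 3, 4, 6, 5).
On a 7-cycle, α^7 is the identity, so α^38 = α^3 there (38 ≡ 3 mod 7).
Advancing 3 steps from 9: 9 → 7 → 3 → 4.

4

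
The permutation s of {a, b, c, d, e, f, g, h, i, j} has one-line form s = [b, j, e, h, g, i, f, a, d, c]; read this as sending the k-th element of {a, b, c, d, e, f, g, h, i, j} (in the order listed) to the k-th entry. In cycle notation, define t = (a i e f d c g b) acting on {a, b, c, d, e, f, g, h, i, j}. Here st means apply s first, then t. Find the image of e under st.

b

First apply s: s(e) = g, then t(g) = b. Thus (st)(e) = b.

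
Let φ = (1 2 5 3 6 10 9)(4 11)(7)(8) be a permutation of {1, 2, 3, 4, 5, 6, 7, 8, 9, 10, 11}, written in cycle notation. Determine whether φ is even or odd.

The cycle lengths are 7, 2, 1, 1.
A cycle of length ℓ contributes ℓ−1 transpositions, so φ is a product of 6 + 1 = 7 transpositions — odd.

odd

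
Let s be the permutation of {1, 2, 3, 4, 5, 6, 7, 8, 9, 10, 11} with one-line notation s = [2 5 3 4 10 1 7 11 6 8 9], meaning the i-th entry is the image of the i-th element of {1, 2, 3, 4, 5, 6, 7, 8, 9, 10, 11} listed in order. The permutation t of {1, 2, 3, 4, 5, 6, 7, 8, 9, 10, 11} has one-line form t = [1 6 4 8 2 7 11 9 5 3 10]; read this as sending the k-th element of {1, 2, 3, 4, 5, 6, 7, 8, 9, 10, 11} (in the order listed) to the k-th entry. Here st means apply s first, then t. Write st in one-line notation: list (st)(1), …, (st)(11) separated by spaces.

6 2 4 8 3 1 11 10 7 9 5

(st)(x) = t(s(x)). Computing each image: t(s(1)) = t(2) = 6, t(s(2)) = t(5) = 2, t(s(3)) = t(3) = 4, t(s(4)) = t(4) = 8, t(s(5)) = t(10) = 3, t(s(6)) = t(1) = 1, t(s(7)) = t(7) = 11, t(s(8)) = t(11) = 10, t(s(9)) = t(6) = 7, t(s(10)) = t(8) = 9, t(s(11)) = t(9) = 5.
Hence st = [6 2 4 8 3 1 11 10 7 9 5].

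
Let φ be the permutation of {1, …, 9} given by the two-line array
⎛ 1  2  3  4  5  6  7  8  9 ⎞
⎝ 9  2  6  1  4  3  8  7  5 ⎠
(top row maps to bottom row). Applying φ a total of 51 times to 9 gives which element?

1

Tracing 9 → 5 → … returns to 9 after 4 steps, so 9 lies in a 4-cycle (1, 9, 5, 4).
On a 4-cycle, φ^4 is the identity, so φ^51 = φ^3 there (51 ≡ 3 mod 4).
Advancing 3 steps from 9: 9 → 5 → 4 → 1.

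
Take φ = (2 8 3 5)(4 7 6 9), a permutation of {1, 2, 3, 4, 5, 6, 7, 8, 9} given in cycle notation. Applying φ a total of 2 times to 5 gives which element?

8

5 lies in the 4-cycle (2 8 3 5).
Advancing 2 steps from 5: 5 → 2 → 8.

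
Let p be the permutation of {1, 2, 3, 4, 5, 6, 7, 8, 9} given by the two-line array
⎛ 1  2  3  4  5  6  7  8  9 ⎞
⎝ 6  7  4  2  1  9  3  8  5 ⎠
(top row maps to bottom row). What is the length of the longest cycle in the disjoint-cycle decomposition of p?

Decomposing into disjoint cycles gives (1 6 9 5)(2 7 3 4); the longest has length 4.

4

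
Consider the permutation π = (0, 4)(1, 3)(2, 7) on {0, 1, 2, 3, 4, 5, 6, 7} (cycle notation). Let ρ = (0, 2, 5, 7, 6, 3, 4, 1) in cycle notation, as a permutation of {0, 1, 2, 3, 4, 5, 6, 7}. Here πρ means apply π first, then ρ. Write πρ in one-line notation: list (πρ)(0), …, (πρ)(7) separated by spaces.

(πρ)(x) = ρ(π(x)). Computing each image: ρ(π(0)) = ρ(4) = 1, ρ(π(1)) = ρ(3) = 4, ρ(π(2)) = ρ(7) = 6, ρ(π(3)) = ρ(1) = 0, ρ(π(4)) = ρ(0) = 2, ρ(π(5)) = ρ(5) = 7, ρ(π(6)) = ρ(6) = 3, ρ(π(7)) = ρ(2) = 5.
Hence πρ = [1 4 6 0 2 7 3 5].

1 4 6 0 2 7 3 5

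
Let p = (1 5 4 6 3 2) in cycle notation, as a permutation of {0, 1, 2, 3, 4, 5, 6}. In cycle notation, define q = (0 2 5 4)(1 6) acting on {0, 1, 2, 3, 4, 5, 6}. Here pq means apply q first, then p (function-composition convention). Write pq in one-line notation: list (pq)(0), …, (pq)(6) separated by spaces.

1 3 4 2 0 6 5

(pq)(x) = p(q(x)). Computing each image: p(q(0)) = p(2) = 1, p(q(1)) = p(6) = 3, p(q(2)) = p(5) = 4, p(q(3)) = p(3) = 2, p(q(4)) = p(0) = 0, p(q(5)) = p(4) = 6, p(q(6)) = p(1) = 5.
Hence pq = [1 3 4 2 0 6 5].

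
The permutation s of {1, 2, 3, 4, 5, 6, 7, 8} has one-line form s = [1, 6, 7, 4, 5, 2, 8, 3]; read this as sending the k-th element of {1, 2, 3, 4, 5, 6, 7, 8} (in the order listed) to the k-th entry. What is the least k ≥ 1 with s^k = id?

6

Decomposing into disjoint cycles gives cycle lengths 3, 2, 1, 1, 1.
The order of s is the least common multiple of its cycle lengths: lcm(3, 2) = 6.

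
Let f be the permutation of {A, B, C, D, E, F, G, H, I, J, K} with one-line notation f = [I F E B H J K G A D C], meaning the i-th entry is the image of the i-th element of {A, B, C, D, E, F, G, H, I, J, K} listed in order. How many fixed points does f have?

0

No element satisfies f(x) = x, so there are 0 fixed points.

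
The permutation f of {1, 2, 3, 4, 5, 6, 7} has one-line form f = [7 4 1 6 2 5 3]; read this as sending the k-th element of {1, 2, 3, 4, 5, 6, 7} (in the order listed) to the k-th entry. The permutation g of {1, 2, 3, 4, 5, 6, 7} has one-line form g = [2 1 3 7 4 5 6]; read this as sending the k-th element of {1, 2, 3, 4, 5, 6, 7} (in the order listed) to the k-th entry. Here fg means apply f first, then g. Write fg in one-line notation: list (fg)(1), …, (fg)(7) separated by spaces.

6 7 2 5 1 4 3

(fg)(x) = g(f(x)). Computing each image: g(f(1)) = g(7) = 6, g(f(2)) = g(4) = 7, g(f(3)) = g(1) = 2, g(f(4)) = g(6) = 5, g(f(5)) = g(2) = 1, g(f(6)) = g(5) = 4, g(f(7)) = g(3) = 3.
Hence fg = [6 7 2 5 1 4 3].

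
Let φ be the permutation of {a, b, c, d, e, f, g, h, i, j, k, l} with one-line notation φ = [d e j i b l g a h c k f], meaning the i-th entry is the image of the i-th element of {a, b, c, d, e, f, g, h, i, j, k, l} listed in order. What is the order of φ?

Decomposing into disjoint cycles gives cycle lengths 4, 2, 2, 2, 1, 1.
The order is lcm(4, 2, 2, 2) = 4.

4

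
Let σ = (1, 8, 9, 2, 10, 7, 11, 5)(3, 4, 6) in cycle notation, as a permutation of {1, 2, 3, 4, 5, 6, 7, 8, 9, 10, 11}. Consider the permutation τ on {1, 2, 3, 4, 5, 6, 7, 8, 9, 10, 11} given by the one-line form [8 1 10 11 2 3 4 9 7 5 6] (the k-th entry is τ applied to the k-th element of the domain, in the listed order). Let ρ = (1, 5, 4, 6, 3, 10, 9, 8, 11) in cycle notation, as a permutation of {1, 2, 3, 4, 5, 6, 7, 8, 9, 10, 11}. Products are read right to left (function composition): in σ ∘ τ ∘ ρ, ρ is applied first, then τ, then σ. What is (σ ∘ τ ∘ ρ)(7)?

6

Chase 7: ρ(7) = 7; τ(7) = 4; σ(4) = 6. Hence (σ ∘ τ ∘ ρ)(7) = 6.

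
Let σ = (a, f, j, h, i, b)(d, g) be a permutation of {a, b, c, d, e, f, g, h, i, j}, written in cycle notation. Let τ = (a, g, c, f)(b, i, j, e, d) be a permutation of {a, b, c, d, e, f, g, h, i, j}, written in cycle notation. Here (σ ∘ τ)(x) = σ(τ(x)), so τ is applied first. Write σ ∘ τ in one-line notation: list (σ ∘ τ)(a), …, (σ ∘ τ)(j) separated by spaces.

Chase each element through τ then σ: a → g → d; b → i → b; c → f → j; d → b → a; e → d → g; f → a → f; g → c → c; h → h → i; i → j → h; j → e → e.
Collecting the images, σ ∘ τ = [d b j a g f c i h e].

d b j a g f c i h e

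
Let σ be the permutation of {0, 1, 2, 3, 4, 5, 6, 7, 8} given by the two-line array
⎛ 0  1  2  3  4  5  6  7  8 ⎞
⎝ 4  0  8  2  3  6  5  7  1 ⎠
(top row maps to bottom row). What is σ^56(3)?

8

Tracing 3 → 2 → … returns to 3 after 6 steps, so 3 lies in a 6-cycle (0, 4, 3, 2, 8, 1).
Since the cycle has length 6, σ^56 acts on it the same as σ^2 (56 mod 6 = 2).
Stepping 2 places around the cycle: 3 → 2 → 8.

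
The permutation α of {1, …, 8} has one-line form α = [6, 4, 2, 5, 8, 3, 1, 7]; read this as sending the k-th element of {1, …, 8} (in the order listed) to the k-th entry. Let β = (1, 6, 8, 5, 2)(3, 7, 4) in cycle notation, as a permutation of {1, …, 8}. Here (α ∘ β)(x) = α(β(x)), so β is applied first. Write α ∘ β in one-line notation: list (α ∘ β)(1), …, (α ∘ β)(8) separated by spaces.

For each element, apply β then α: 1 → 6 → 3; 2 → 1 → 6; 3 → 7 → 1; 4 → 3 → 2; 5 → 2 → 4; 6 → 8 → 7; 7 → 4 → 5; 8 → 5 → 8.
Collecting the images, α ∘ β = [3 6 1 2 4 7 5 8].

3 6 1 2 4 7 5 8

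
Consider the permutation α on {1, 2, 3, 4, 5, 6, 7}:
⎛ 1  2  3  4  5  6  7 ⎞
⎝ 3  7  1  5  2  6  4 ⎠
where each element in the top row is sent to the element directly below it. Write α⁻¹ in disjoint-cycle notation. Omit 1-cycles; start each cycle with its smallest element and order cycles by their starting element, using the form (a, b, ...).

First write α in disjoint cycles: (1, 3)(2, 7, 4, 5).
Reversing each cycle (and rotating so the smallest element leads) gives α⁻¹ = (1, 3)(2, 5, 4, 7).

(1, 3)(2, 5, 4, 7)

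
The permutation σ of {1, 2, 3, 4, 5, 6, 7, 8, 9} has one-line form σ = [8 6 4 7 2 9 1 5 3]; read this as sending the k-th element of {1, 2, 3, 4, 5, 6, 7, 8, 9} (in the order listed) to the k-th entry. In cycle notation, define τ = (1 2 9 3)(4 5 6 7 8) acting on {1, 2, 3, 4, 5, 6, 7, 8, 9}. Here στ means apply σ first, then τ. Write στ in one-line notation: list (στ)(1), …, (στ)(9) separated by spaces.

4 7 5 8 9 3 2 6 1

(στ)(x) = τ(σ(x)). Computing each image: τ(σ(1)) = τ(8) = 4, τ(σ(2)) = τ(6) = 7, τ(σ(3)) = τ(4) = 5, τ(σ(4)) = τ(7) = 8, τ(σ(5)) = τ(2) = 9, τ(σ(6)) = τ(9) = 3, τ(σ(7)) = τ(1) = 2, τ(σ(8)) = τ(5) = 6, τ(σ(9)) = τ(3) = 1.
Hence στ = [4 7 5 8 9 3 2 6 1].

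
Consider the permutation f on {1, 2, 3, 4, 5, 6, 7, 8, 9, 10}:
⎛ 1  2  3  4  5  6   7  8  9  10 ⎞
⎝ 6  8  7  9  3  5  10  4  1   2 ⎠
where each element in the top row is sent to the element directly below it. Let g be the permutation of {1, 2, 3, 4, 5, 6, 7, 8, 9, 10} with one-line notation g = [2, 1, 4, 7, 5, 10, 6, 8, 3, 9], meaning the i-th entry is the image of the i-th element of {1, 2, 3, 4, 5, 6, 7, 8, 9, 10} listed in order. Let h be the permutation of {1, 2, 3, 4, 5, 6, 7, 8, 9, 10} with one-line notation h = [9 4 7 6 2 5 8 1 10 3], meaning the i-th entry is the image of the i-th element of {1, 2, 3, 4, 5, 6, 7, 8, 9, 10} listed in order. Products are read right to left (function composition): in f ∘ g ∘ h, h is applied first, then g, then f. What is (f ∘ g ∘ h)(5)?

Apply the permutations in order: h(5) = 2, then g(2) = 1, then f(1) = 6. So (f ∘ g ∘ h)(5) = 6.

6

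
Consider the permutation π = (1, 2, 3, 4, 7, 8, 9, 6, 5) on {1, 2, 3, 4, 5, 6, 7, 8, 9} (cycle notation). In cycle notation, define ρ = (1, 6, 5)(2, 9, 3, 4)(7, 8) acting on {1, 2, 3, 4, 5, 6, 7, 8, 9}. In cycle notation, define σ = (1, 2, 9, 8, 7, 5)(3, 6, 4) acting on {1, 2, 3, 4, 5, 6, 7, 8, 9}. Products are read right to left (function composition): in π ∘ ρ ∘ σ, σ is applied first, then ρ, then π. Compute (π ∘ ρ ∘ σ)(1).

6

Chase 1: σ(1) = 2; ρ(2) = 9; π(9) = 6. Hence (π ∘ ρ ∘ σ)(1) = 6.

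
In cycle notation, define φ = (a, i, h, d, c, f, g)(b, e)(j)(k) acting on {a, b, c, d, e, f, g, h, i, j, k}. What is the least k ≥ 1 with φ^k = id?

The cycle type of φ is (7, 2, 1, 1).
The order is lcm(7, 2) = 14.

14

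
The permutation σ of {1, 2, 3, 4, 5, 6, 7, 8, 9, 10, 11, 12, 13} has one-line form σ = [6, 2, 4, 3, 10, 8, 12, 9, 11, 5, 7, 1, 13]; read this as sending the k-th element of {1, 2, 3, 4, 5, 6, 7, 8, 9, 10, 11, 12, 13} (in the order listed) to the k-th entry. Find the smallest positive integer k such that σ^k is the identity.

14

The disjoint-cycle form of σ has cycle lengths 7, 2, 2, 1, 1.
The order is lcm(7, 2, 2) = 14.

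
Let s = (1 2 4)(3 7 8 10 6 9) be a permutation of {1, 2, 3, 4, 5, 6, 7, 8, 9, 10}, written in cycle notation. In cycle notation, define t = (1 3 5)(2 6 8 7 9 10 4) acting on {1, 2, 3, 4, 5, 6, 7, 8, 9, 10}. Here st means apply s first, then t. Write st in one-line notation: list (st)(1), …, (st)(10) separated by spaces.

Chase each element through s then t: 1 → 2 → 6; 2 → 4 → 2; 3 → 7 → 9; 4 → 1 → 3; 5 → 5 → 1; 6 → 9 → 10; 7 → 8 → 7; 8 → 10 → 4; 9 → 3 → 5; 10 → 6 → 8.
So st in one-line form is 6 2 9 3 1 10 7 4 5 8.

6 2 9 3 1 10 7 4 5 8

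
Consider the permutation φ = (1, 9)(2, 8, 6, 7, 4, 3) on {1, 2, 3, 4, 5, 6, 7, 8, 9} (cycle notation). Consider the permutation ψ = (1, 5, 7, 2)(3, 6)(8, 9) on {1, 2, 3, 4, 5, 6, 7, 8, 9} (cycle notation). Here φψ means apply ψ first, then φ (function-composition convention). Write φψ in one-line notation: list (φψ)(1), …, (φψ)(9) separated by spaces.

(φψ)(x) = φ(ψ(x)). Computing each image: φ(ψ(1)) = φ(5) = 5, φ(ψ(2)) = φ(1) = 9, φ(ψ(3)) = φ(6) = 7, φ(ψ(4)) = φ(4) = 3, φ(ψ(5)) = φ(7) = 4, φ(ψ(6)) = φ(3) = 2, φ(ψ(7)) = φ(2) = 8, φ(ψ(8)) = φ(9) = 1, φ(ψ(9)) = φ(8) = 6.
Hence φψ = [5 9 7 3 4 2 8 1 6].

5 9 7 3 4 2 8 1 6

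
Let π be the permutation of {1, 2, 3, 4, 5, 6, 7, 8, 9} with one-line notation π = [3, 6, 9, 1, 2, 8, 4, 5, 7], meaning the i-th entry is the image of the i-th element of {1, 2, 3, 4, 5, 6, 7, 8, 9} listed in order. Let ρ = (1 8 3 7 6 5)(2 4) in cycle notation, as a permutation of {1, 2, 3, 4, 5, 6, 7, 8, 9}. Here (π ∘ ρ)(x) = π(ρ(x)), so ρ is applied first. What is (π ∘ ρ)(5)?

3

ρ(5) = 1, then π(1) = 3; composing gives (π ∘ ρ)(5) = 3.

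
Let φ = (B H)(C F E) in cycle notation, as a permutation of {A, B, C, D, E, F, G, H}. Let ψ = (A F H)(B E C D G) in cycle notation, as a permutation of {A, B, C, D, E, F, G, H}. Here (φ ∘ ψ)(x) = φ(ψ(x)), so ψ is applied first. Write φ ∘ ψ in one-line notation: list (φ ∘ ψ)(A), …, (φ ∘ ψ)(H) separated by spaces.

Chase each element through ψ then φ: A → F → E; B → E → C; C → D → D; D → G → G; E → C → F; F → H → B; G → B → H; H → A → A.
Collecting the images, φ ∘ ψ = [E C D G F B H A].

E C D G F B H A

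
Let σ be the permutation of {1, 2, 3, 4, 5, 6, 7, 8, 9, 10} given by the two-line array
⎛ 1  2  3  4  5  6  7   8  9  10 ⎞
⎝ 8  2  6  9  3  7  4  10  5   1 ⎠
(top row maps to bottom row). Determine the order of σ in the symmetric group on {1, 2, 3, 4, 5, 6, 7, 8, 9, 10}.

6

The disjoint-cycle form of σ has cycle lengths 6, 3, 1.
The order of σ is the least common multiple of its cycle lengths: lcm(6, 3) = 6.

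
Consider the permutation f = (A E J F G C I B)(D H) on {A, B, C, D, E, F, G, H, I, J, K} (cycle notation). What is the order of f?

8

The cycle type of f is (8, 2, 1).
The order of f is the least common multiple of its cycle lengths: lcm(8, 2) = 8.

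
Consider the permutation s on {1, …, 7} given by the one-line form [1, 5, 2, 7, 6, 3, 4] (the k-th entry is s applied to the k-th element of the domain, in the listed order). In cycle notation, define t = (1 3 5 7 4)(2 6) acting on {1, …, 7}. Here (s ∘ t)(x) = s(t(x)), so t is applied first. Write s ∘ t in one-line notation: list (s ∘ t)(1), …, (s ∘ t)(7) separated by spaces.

Chase each element through t then s: 1 → 3 → 2; 2 → 6 → 3; 3 → 5 → 6; 4 → 1 → 1; 5 → 7 → 4; 6 → 2 → 5; 7 → 4 → 7.
Collecting the images, s ∘ t = [2 3 6 1 4 5 7].

2 3 6 1 4 5 7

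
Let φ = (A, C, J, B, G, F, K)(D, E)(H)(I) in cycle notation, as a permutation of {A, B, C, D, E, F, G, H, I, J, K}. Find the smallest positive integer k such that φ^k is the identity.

The cycle type of φ is (7, 2, 1, 1).
Since disjoint cycles commute, ord(φ) = lcm(7, 2) = 14.

14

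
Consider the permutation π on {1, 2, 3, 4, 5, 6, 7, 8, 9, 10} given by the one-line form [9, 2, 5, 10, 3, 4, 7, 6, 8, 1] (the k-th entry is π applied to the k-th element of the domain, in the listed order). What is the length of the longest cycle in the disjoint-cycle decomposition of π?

6

Decomposing into disjoint cycles gives (1 9 8 6 4 10)(3 5); the longest has length 6.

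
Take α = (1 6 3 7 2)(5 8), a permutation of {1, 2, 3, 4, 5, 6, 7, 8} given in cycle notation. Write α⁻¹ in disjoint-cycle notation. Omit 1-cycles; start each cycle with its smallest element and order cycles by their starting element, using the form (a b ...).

(1 2 7 3 6)(5 8)

Inverting a permutation written in cycle notation just reverses the order within every cycle.
After reversing and putting each cycle's least element first, α⁻¹ = (1 2 7 3 6)(5 8).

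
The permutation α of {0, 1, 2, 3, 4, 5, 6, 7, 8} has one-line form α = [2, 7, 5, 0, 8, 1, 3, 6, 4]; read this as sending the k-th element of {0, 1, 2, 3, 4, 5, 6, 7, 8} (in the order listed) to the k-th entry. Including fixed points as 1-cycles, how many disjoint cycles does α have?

2

The cycle decomposition is (0 2 5 1 7 6 3)(4 8), which has 2 cycles (counting 1-cycles).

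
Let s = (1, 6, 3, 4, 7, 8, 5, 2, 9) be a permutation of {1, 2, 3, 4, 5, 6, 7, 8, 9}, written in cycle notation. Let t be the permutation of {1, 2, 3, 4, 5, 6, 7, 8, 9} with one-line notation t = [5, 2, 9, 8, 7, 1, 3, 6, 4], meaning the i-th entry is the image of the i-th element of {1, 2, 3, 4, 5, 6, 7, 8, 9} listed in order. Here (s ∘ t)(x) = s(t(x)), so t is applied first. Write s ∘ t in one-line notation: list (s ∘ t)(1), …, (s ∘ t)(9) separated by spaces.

2 9 1 5 8 6 4 3 7

For each element, apply t then s: 1 → 5 → 2; 2 → 2 → 9; 3 → 9 → 1; 4 → 8 → 5; 5 → 7 → 8; 6 → 1 → 6; 7 → 3 → 4; 8 → 6 → 3; 9 → 4 → 7.
Collecting the images, s ∘ t = [2 9 1 5 8 6 4 3 7].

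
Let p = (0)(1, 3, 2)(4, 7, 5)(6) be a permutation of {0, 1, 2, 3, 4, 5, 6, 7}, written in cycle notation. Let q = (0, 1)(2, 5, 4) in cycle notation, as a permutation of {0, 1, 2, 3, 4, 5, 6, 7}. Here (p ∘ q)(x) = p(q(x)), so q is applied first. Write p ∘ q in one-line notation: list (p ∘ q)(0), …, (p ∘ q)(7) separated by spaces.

3 0 4 2 1 7 6 5

Chase each element through q then p: 0 → 1 → 3; 1 → 0 → 0; 2 → 5 → 4; 3 → 3 → 2; 4 → 2 → 1; 5 → 4 → 7; 6 → 6 → 6; 7 → 7 → 5.
Collecting the images, p ∘ q = [3 0 4 2 1 7 6 5].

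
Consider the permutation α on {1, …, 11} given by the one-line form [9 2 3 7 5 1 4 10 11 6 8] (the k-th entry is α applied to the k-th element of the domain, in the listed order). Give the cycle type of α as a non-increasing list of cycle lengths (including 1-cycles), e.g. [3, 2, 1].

The disjoint cycles are (1 9 11 8 10 6)(2)(3)(4 7)(5), with lengths 6, 2, 1, 1, 1 in non-increasing order.

[6, 2, 1, 1, 1]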